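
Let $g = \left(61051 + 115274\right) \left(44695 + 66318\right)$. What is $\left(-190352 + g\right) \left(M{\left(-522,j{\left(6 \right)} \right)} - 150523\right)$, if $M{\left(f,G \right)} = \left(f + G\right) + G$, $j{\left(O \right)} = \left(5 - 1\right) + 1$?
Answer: $-2956385804013555$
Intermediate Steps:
$j{\left(O \right)} = 5$ ($j{\left(O \right)} = 4 + 1 = 5$)
$M{\left(f,G \right)} = f + 2 G$ ($M{\left(f,G \right)} = \left(G + f\right) + G = f + 2 G$)
$g = 19574367225$ ($g = 176325 \cdot 111013 = 19574367225$)
$\left(-190352 + g\right) \left(M{\left(-522,j{\left(6 \right)} \right)} - 150523\right) = \left(-190352 + 19574367225\right) \left(\left(-522 + 2 \cdot 5\right) - 150523\right) = 19574176873 \left(\left(-522 + 10\right) - 150523\right) = 19574176873 \left(-512 - 150523\right) = 19574176873 \left(-151035\right) = -2956385804013555$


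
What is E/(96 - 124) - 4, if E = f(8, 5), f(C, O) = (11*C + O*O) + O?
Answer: -115/14 ≈ -8.2143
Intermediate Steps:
f(C, O) = O + O**2 + 11*C (f(C, O) = (11*C + O**2) + O = (O**2 + 11*C) + O = O + O**2 + 11*C)
E = 118 (E = 5 + 5**2 + 11*8 = 5 + 25 + 88 = 118)
E/(96 - 124) - 4 = 118/(96 - 124) - 4 = 118/(-28) - 4 = -1/28*118 - 4 = -59/14 - 4 = -115/14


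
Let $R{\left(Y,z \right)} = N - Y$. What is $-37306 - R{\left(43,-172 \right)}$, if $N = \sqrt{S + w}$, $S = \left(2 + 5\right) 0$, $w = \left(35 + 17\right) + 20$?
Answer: $-37263 - 6 \sqrt{2} \approx -37272.0$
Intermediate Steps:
$w = 72$ ($w = 52 + 20 = 72$)
$S = 0$ ($S = 7 \cdot 0 = 0$)
$N = 6 \sqrt{2}$ ($N = \sqrt{0 + 72} = \sqrt{72} = 6 \sqrt{2} \approx 8.4853$)
$R{\left(Y,z \right)} = - Y + 6 \sqrt{2}$ ($R{\left(Y,z \right)} = 6 \sqrt{2} - Y = - Y + 6 \sqrt{2}$)
$-37306 - R{\left(43,-172 \right)} = -37306 - \left(\left(-1\right) 43 + 6 \sqrt{2}\right) = -37306 - \left(-43 + 6 \sqrt{2}\right) = -37306 + \left(43 - 6 \sqrt{2}\right) = -37263 - 6 \sqrt{2}$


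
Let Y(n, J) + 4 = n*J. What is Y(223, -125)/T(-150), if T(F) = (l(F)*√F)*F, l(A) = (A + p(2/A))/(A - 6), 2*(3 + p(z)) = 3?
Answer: -241618*I*√6/37875 ≈ -15.626*I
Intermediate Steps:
p(z) = -3/2 (p(z) = -3 + (½)*3 = -3 + 3/2 = -3/2)
l(A) = (-3/2 + A)/(-6 + A) (l(A) = (A - 3/2)/(A - 6) = (-3/2 + A)/(-6 + A))
Y(n, J) = -4 + J*n (Y(n, J) = -4 + n*J = -4 + J*n)
T(F) = F^(3/2)*(-3/2 + F)/(-6 + F) (T(F) = (((-3/2 + F)/(-6 + F))*√F)*F = (√F*(-3/2 + F)/(-6 + F))*F = F^(3/2)*(-3/2 + F)/(-6 + F))
Y(223, -125)/T(-150) = (-4 - 125*223)/(((-150)^(3/2)*(-3/2 - 150)/(-6 - 150))) = (-4 - 27875)/((-750*I*√6*(-303/2)/(-156))) = -27879*26*I*√6/113625 = -241618*I*√6/37875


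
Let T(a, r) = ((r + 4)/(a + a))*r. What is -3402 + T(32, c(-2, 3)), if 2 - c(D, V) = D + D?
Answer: -54417/16 ≈ -3401.1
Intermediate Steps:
c(D, V) = 2 - 2*D (c(D, V) = 2 - (D + D) = 2 - 2*D)
T(a, r) = r*(4 + r)/(2*a) (T(a, r) = ((4 + r)/((2*a)))*r = ((4 + r)*(1/(2*a)))*r = ((4 + r)/(2*a))*r = r*(4 + r)/(2*a))
-3402 + T(32, c(-2, 3)) = -3402 + (½)*(2 - 2*(-2))*(4 + (2 - 2*(-2)))/32 = -3402 + (½)*(2 + 4)*(1/32)*(4 + (2 + 4)) = -3402 + (½)*6*(1/32)*(4 + 6) = -3402 + (½)*6*(1/32)*10 = -3402 + 15/16 = -54417/16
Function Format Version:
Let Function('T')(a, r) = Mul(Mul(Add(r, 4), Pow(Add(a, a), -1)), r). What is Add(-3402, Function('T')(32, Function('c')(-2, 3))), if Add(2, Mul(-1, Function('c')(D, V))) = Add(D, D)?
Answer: Rational(-54417, 16) ≈ -3401.1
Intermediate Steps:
Function('c')(D, V) = Add(2, Mul(-2, D)) (Function('c')(D, V) = Add(2, Mul(-1, Add(D, D))) = Add(2, Mul(-1, Mul(2, D))) = Add(2, Mul(-2, D)))
Function('T')(a, r) = Mul(Rational(1, 2), r, Pow(a, -1), Add(4, r)) (Function('T')(a, r) = Mul(Mul(Add(4, r), Pow(Mul(2, a), -1)), r) = Mul(Mul(Add(4, r), Mul(Rational(1, 2), Pow(a, -1))), r) = Mul(Mul(Rational(1, 2), Pow(a, -1), Add(4, r)), r) = Mul(Rational(1, 2), r, Pow(a, -1), Add(4, r)))
Add(-3402, Function('T')(32, Function('c')(-2, 3))) = Add(-3402, Mul(Rational(1, 2), Add(2, Mul(-2, -2)), Pow(32, -1), Add(4, Add(2, Mul(-2, -2))))) = Add(-3402, Mul(Rational(1, 2), Add(2, 4), Rational(1, 32), Add(4, Add(2, 4)))) = Add(-3402, Mul(Rational(1, 2), 6, Rational(1, 32), Add(4, 6))) = Add(-3402, Mul(Rational(1, 2), 6, Rational(1, 32), 10)) = Add(-3402, Rational(15, 16)) = Rational(-54417, 16)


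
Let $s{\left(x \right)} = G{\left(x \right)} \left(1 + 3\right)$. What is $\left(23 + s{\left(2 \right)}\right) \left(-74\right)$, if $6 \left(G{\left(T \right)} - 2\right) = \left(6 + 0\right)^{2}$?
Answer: $-4070$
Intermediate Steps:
$G{\left(T \right)} = 8$ ($G{\left(T \right)} = 2 + \frac{\left(6 + 0\right)^{2}}{6} = 2 + \frac{6^{2}}{6} = 2 + \frac{1}{6} \cdot 36 = 2 + 6 = 8$)
$s{\left(x \right)} = 32$ ($s{\left(x \right)} = 8 \left(1 + 3\right) = 8 \cdot 4 = 32$)
$\left(23 + s{\left(2 \right)}\right) \left(-74\right) = \left(23 + 32\right) \left(-74\right) = 55 \left(-74\right) = -4070$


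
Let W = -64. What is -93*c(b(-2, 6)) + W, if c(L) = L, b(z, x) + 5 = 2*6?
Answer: -715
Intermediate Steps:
b(z, x) = 7 (b(z, x) = -5 + 2*6 = -5 + 12 = 7)
-93*c(b(-2, 6)) + W = -93*7 - 64 = -651 - 64 = -715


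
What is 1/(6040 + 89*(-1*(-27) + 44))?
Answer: 1/12359 ≈ 8.0913e-5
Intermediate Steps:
1/(6040 + 89*(-1*(-27) + 44)) = 1/(6040 + 89*(27 + 44)) = 1/(6040 + 89*71) = 1/(6040 + 6319) = 1/12359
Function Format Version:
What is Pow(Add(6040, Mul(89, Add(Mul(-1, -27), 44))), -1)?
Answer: Rational(1, 12359) ≈ 8.0913e-5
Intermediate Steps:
Pow(Add(6040, Mul(89, Add(Mul(-1, -27), 44))), -1) = Pow(Add(6040, Mul(89, Add(27, 44))), -1) = Pow(Add(6040, Mul(89, 71)), -1) = Pow(Add(6040, 6319), -1) = Pow(12359, -1) = Rational(1, 12359)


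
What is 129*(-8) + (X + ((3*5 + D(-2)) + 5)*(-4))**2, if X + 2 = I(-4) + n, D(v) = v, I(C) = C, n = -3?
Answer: 5529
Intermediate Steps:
X = -9 (X = -2 + (-4 - 3) = -2 - 7 = -9)
129*(-8) + (X + ((3*5 + D(-2)) + 5)*(-4))**2 = 129*(-8) + (-9 + ((3*5 - 2) + 5)*(-4))**2 = -1032 + (-9 + ((15 - 2) + 5)*(-4))**2 = -1032 + (-9 + (13 + 5)*(-4))**2 = -1032 + (-9 + 18*(-4))**2 = -1032 + (-9 - 72)**2 = -1032 + (-81)**2 = -1032 + 6561 = 5529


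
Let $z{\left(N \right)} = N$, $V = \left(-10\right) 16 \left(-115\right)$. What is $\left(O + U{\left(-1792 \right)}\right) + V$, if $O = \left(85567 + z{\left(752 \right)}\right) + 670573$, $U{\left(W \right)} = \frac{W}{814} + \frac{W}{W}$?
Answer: $\frac{315543355}{407} \approx 7.7529 \cdot 10^{5}$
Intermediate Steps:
$V = 18400$ ($V = \left(-160\right) \left(-115\right) = 18400$)
$U{\left(W \right)} = 1 + \frac{W}{814}$ ($U{\left(W \right)} = W \frac{1}{814} + 1 = \frac{W}{814} + 1 = 1 + \frac{W}{814}$)
$O = 756892$ ($O = \left(85567 + 752\right) + 670573 = 86319 + 670573 = 756892$)
$\left(O + U{\left(-1792 \right)}\right) + V = \left(756892 + \left(1 + \frac{1}{814} \left(-1792\right)\right)\right) + 18400 = \left(756892 + \left(1 - \frac{896}{407}\right)\right) + 18400 = \left(756892 - \frac{489}{407}\right) + 18400 = \frac{308054555}{407} + 18400 = \frac{315543355}{407}$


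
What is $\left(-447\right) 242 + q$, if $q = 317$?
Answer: $-107857$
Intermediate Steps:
$\left(-447\right) 242 + q = \left(-447\right) 242 + 317 = -108174 + 317 = -107857$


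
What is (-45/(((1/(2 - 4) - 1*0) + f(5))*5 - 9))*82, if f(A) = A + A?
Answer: -7380/77 ≈ -95.844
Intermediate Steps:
f(A) = 2*A
(-45/(((1/(2 - 4) - 1*0) + f(5))*5 - 9))*82 = (-45/(((1/(2 - 4) - 1*0) + 2*5)*5 - 9))*82 = (-45/(((1/(-2) + 0) + 10)*5 - 9))*82 = (-45/(((-½ + 0) + 10)*5 - 9))*82 = (-45/((-½ + 10)*5 - 9))*82 = (-45/((19/2)*5 - 9))*82 = (-45/(95/2 - 9))*82 = (-45/(77/2))*82 = ((2/77)*(-45))*82 = -90/77*82 = -7380/77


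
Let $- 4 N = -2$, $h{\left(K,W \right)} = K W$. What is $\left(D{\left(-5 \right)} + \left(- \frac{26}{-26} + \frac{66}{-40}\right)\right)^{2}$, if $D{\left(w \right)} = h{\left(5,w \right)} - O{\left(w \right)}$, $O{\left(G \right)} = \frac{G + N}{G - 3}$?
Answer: $\frac{4397409}{6400} \approx 687.09$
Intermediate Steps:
$N = \frac{1}{2}$ ($N = \left(- \frac{1}{4}\right) \left(-2\right) = \frac{1}{2} \approx 0.5$)
$O{\left(G \right)} = \frac{\frac{1}{2} + G}{-3 + G}$ ($O{\left(G \right)} = \frac{G + \frac{1}{2}}{G - 3} = \frac{\frac{1}{2} + G}{-3 + G}$)
$D{\left(w \right)} = 5 w - \frac{\frac{1}{2} + w}{-3 + w}$
$\left(D{\left(-5 \right)} + \left(- \frac{26}{-26} + \frac{66}{-40}\right)\right)^{2} = \left(\frac{-1 - -160 + 10 \left(-5\right)^{2}}{2 \left(-3 - 5\right)} + \left(- \frac{26}{-26} + \frac{66}{-40}\right)\right)^{2} = \left(\frac{-1 + 160 + 10 \cdot 25}{2 \left(-8\right)} + \left(\left(-26\right) \left(- \frac{1}{26}\right) + 66 \left(- \frac{1}{40}\right)\right)\right)^{2} = \left(\frac{1}{2} \left(- \frac{1}{8}\right) \left(-1 + 160 + 250\right) + \left(1 - \frac{33}{20}\right)\right)^{2} = \left(\frac{1}{2} \left(- \frac{1}{8}\right) 409 - \frac{13}{20}\right)^{2} = \left(- \frac{409}{16} - \frac{13}{20}\right)^{2} = \left(- \frac{2097}{80}\right)^{2} = \frac{4397409}{6400}$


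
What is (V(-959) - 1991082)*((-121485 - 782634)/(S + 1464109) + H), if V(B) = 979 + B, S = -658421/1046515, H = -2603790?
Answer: 3971728260842915141979195/766105685857 ≈ 5.1843e+12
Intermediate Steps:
S = -658421/1046515 (S = -658421*1/1046515 = -658421/1046515 ≈ -0.62916)
(V(-959) - 1991082)*((-121485 - 782634)/(S + 1464109) + H) = ((979 - 959) - 1991082)*((-121485 - 782634)/(-658421/1046515 + 1464109) - 2603790) = (20 - 1991082)*(-904119/1532211371714/1046515 - 2603790) = -1991062*(-904119*1046515/1532211371714 - 2603790) = -1991062*(-946174095285/1532211371714 - 2603790) = -1991062*(-3989557593729291345/1532211371714) = 3971728260842915141979195/766105685857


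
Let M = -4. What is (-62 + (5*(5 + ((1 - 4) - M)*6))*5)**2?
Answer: 45369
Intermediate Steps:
(-62 + (5*(5 + ((1 - 4) - M)*6))*5)**2 = (-62 + (5*(5 + ((1 - 4) - 1*(-4))*6))*5)**2 = (-62 + (5*(5 + (-3 + 4)*6))*5)**2 = (-62 + (5*(5 + 1*6))*5)**2 = (-62 + (5*(5 + 6))*5)**2 = (-62 + (5*11)*5)**2 = (-62 + 55*5)**2 = (-62 + 275)**2 = 213**2 = 45369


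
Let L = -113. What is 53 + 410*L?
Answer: -46277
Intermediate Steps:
53 + 410*L = 53 + 410*(-113) = 53 - 46330 = -46277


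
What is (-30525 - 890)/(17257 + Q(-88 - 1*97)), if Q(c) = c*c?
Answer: -31415/51482 ≈ -0.61021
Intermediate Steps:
Q(c) = c²
(-30525 - 890)/(17257 + Q(-88 - 1*97)) = (-30525 - 890)/(17257 + (-88 - 1*97)²) = -31415/(17257 + (-88 - 97)²) = -31415/(17257 + (-185)²) = -31415/(17257 + 34225) = -31415/51482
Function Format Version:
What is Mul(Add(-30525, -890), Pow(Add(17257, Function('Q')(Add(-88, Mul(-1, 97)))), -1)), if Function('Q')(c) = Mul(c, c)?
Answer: Rational(-31415, 51482) ≈ -0.61021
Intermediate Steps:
Function('Q')(c) = Pow(c, 2)
Mul(Add(-30525, -890), Pow(Add(17257, Function('Q')(Add(-88, Mul(-1, 97)))), -1)) = Mul(Add(-30525, -890), Pow(Add(17257, Pow(Add(-88, Mul(-1, 97)), 2)), -1)) = Mul(-31415, Pow(Add(17257, Pow(Add(-88, -97), 2)), -1)) = Mul(-31415, Pow(Add(17257, Pow(-185, 2)), -1)) = Mul(-31415, Pow(Add(17257, 34225), -1)) = Mul(-31415, Pow(51482, -1)) = Mul(-31415, Rational(1, 51482)) = Rational(-31415, 51482)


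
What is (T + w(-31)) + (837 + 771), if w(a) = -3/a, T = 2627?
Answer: 131288/31 ≈ 4235.1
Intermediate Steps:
(T + w(-31)) + (837 + 771) = (2627 - 3/(-31)) + (837 + 771) = (2627 - 3*(-1/31)) + 1608 = (2627 + 3/31) + 1608 = 81440/31 + 1608 = 131288/31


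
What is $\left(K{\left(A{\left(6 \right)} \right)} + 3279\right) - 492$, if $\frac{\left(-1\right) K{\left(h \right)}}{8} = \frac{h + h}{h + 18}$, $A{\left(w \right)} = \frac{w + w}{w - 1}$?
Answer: $\frac{47347}{17} \approx 2785.1$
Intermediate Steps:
$A{\left(w \right)} = \frac{2 w}{-1 + w}$
$K{\left(h \right)} = - \frac{16 h}{18 + h}$ ($K{\left(h \right)} = - 8 \frac{h + h}{h + 18} = - 8 \frac{2 h}{18 + h} = - \frac{16 h}{18 + h}$)
$\left(K{\left(A{\left(6 \right)} \right)} + 3279\right) - 492 = \left(- \frac{16 \cdot 2 \cdot 6 \frac{1}{-1 + 6}}{18 + 2 \cdot 6 \frac{1}{-1 + 6}} + 3279\right) - 492 = \left(- \frac{16 \cdot 2 \cdot 6 \cdot \frac{1}{5}}{18 + 2 \cdot 6 \cdot \frac{1}{5}} + 3279\right) - 492 = \left(\left(-16\right) \frac{12}{5} \frac{1}{18 + \frac{12}{5}} + 3279\right) - 492 = \left(\left(-16\right) \frac{12}{5} \frac{1}{\frac{102}{5}} + 3279\right) - 492 = \left(\left(-16\right) \frac{12}{5} \cdot \frac{5}{102} + 3279\right) - 492 = \left(- \frac{32}{17} + 3279\right) - 492 = \frac{55711}{17} - 492 = \frac{47347}{17}$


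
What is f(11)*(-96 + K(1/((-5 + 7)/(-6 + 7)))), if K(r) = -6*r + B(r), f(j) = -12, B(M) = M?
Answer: 1182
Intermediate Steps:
K(r) = -5*r (K(r) = -6*r + r = -5*r)
f(11)*(-96 + K(1/((-5 + 7)/(-6 + 7)))) = -12*(-96 - 5*(-6 + 7)/(-5 + 7)) = -12*(-96 - 5/(2/1)) = -12*(-96 - 5/(2*1)) = -12*(-96 - 5/2) = -12*(-197/2) = 1182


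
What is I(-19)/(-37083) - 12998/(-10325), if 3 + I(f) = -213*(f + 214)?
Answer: 303628228/127627325 ≈ 2.3790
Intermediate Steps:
I(f) = -45585 - 213*f (I(f) = -3 - 213*(f + 214) = -3 - 213*(214 + f) = -3 + (-45582 - 213*f) = -45585 - 213*f)
I(-19)/(-37083) - 12998/(-10325) = (-45585 - 213*(-19))/(-37083) - 12998/(-10325) = (-45585 + 4047)*(-1/37083) - 12998*(-1/10325) = -41538*(-1/37083) + 12998/10325 = 13846/12361 + 12998/10325 = 303628228/127627325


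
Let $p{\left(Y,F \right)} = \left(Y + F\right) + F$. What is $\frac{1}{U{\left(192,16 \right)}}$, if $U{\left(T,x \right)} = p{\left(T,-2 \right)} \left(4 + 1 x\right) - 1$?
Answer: $\frac{1}{3759} \approx 0.00026603$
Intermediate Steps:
$p{\left(Y,F \right)} = Y + 2 F$ ($p{\left(Y,F \right)} = \left(F + Y\right) + F = Y + 2 F$)
$U{\left(T,x \right)} = -1 + \left(-4 + T\right) \left(4 + x\right)$ ($U{\left(T,x \right)} = \left(T + 2 \left(-2\right)\right) \left(4 + 1 x\right) - 1 = \left(T - 4\right) \left(4 + x\right) - 1 = \left(-4 + T\right) \left(4 + x\right) - 1 = -1 + \left(-4 + T\right) \left(4 + x\right)$)
$\frac{1}{U{\left(192,16 \right)}} = \frac{1}{-17 + 4 \cdot 192 + 16 \left(-4 + 192\right)} = \frac{1}{-17 + 768 + 16 \cdot 188} = \frac{1}{-17 + 768 + 3008} = \frac{1}{3759}$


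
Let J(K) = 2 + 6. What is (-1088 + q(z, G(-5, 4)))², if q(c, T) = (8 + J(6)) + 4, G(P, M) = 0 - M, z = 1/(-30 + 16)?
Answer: 1140624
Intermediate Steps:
J(K) = 8
z = -1/14 (z = 1/(-14) = -1/14 ≈ -0.071429)
G(P, M) = -M
q(c, T) = 20 (q(c, T) = (8 + 8) + 4 = 16 + 4 = 20)
(-1088 + q(z, G(-5, 4)))² = (-1088 + 20)² = (-1068)² = 1140624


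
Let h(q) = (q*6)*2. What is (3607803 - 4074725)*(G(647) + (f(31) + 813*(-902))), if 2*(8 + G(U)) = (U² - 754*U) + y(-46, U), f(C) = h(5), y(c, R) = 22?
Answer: 358538898055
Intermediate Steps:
h(q) = 12*q (h(q) = (6*q)*2 = 12*q)
f(C) = 60 (f(C) = 12*5 = 60)
G(U) = 3 + U²/2 - 377*U (G(U) = -8 + ((U² - 754*U) + 22)/2 = -8 + (22 + U² - 754*U)/2 = -8 + (11 + U²/2 - 377*U) = 3 + U²/2 - 377*U)
(3607803 - 4074725)*(G(647) + (f(31) + 813*(-902))) = (3607803 - 4074725)*((3 + (½)*647² - 377*647) + (60 + 813*(-902))) = -466922*((3 + (½)*418609 - 243919) + (60 - 733326)) = -466922*((3 + 418609/2 - 243919) - 733266) = -466922*(-69223/2 - 733266) = -466922*(-1535755/2) = 358538898055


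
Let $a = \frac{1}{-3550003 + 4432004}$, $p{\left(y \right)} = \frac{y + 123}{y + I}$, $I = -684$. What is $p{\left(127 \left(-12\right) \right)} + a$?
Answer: $\frac{411895203}{649152736} \approx 0.63451$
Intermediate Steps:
$p{\left(y \right)} = \frac{123 + y}{-684 + y}$ ($p{\left(y \right)} = \frac{y + 123}{y - 684} = \frac{123 + y}{-684 + y}$)
$a = \frac{1}{882001} \approx 1.1338 \cdot 10^{-6}$
$p{\left(127 \left(-12\right) \right)} + a = \frac{123 + 127 \left(-12\right)}{-684 + 127 \left(-12\right)} + \frac{1}{882001} = \frac{123 - 1524}{-684 - 1524} + \frac{1}{882001} = \frac{1}{-2208} \left(-1401\right) + \frac{1}{882001} = \left(- \frac{1}{2208}\right) \left(-1401\right) + \frac{1}{882001} = \frac{467}{736} + \frac{1}{882001} = \frac{411895203}{649152736}$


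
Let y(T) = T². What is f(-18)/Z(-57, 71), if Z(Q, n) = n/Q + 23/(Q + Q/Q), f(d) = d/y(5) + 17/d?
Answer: 398468/396525 ≈ 1.0049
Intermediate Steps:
f(d) = 17/d + d/25 (f(d) = d/(5²) + 17/d = d/25 + 17/d = 17/d + d/25)
Z(Q, n) = 23/(1 + Q) + n/Q (Z(Q, n) = n/Q + 23/(Q + 1) = n/Q + 23/(1 + Q) = 23/(1 + Q) + n/Q)
f(-18)/Z(-57, 71) = (17/(-18) + (1/25)*(-18))/(((71 + 23*(-57) - 57*71)/((-57)*(1 - 57)))) = (17*(-1/18) - 18/25)/((-1/57*(71 - 1311 - 4047)/(-56))) = (-17/18 - 18/25)/((-1/57*(-1/56)*(-5287))) = -749/(450*(-5287/3192)) = -749/450*(-3192/5287) = 398468/396525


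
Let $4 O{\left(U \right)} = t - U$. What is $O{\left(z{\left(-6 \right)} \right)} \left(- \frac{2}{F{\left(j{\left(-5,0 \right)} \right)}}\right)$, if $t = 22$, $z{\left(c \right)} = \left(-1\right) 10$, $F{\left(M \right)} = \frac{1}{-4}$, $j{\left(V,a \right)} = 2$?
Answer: $64$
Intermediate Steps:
$F{\left(M \right)} = - \frac{1}{4}$
$z{\left(c \right)} = -10$
$O{\left(U \right)} = \frac{11}{2} - \frac{U}{4}$ ($O{\left(U \right)} = \frac{22 - U}{4} = \frac{11}{2} - \frac{U}{4}$)
$O{\left(z{\left(-6 \right)} \right)} \left(- \frac{2}{F{\left(j{\left(-5,0 \right)} \right)}}\right) = \left(\frac{11}{2} - - \frac{5}{2}\right) \left(- \frac{2}{- \frac{1}{4}}\right) = \left(\frac{11}{2} + \frac{5}{2}\right) \left(\left(-2\right) \left(-4\right)\right) = 8 \cdot 8 = 64$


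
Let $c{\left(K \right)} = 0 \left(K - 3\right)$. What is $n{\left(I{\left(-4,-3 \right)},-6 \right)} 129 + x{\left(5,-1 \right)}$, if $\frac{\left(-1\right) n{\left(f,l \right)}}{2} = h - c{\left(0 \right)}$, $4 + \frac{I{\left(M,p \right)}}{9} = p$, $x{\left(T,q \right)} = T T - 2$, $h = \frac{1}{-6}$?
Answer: $66$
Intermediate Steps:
$h = - \frac{1}{6} \approx -0.16667$
$c{\left(K \right)} = 0$ ($c{\left(K \right)} = 0 \left(-3 + K\right) = 0$)
$x{\left(T,q \right)} = -2 + T^{2}$ ($x{\left(T,q \right)} = T^{2} - 2 = -2 + T^{2}$)
$I{\left(M,p \right)} = -36 + 9 p$
$n{\left(f,l \right)} = \frac{1}{3}$ ($n{\left(f,l \right)} = - 2 \left(- \frac{1}{6} - 0\right) = - 2 \left(- \frac{1}{6} + 0\right) = \left(-2\right) \left(- \frac{1}{6}\right) = \frac{1}{3}$)
$n{\left(I{\left(-4,-3 \right)},-6 \right)} 129 + x{\left(5,-1 \right)} = \frac{1}{3} \cdot 129 - \left(2 - 5^{2}\right) = 43 + \left(-2 + 25\right) = 43 + 23 = 66$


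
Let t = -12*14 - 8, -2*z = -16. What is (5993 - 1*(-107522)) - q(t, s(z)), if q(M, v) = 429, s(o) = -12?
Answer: 113086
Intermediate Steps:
z = 8 (z = -½*(-16) = 8)
t = -176 (t = -168 - 8 = -176)
(5993 - 1*(-107522)) - q(t, s(z)) = (5993 - 1*(-107522)) - 1*429 = (5993 + 107522) - 429 = 113515 - 429 = 113086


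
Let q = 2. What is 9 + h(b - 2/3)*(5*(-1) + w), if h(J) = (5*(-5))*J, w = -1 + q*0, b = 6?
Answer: 809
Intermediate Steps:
w = -1 (w = -1 + 2*0 = -1 + 0 = -1)
h(J) = -25*J
9 + h(b - 2/3)*(5*(-1) + w) = 9 + (-25*(6 - 2/3))*(5*(-1) - 1) = 9 + (-25*(6 - 2*1/3))*(-5 - 1) = 9 - 25*(6 - 2/3)*(-6) = 9 - 25*16/3*(-6) = 9 - 400/3*(-6) = 9 + 800 = 809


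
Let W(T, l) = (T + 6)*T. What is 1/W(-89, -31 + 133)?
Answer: 1/7387 ≈ 0.00013537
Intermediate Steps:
W(T, l) = T*(6 + T) (W(T, l) = (6 + T)*T = T*(6 + T))
1/W(-89, -31 + 133) = 1/(-89*(6 - 89)) = 1/(-89*(-83)) = 1/7387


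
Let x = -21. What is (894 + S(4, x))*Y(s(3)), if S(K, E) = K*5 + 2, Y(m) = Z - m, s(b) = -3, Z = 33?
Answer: 32976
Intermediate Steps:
Y(m) = 33 - m
S(K, E) = 2 + 5*K (S(K, E) = 5*K + 2 = 2 + 5*K)
(894 + S(4, x))*Y(s(3)) = (894 + (2 + 5*4))*(33 - 1*(-3)) = (894 + (2 + 20))*(33 + 3) = (894 + 22)*36 = 916*36 = 32976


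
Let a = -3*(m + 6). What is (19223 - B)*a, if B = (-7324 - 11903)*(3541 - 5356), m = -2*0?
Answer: 627800076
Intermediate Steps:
m = 0
a = -18 (a = -3*(0 + 6) = -3*6 = -18)
B = 34897005 (B = -19227*(-1815) = 34897005)
(19223 - B)*a = (19223 - 1*34897005)*(-18) = (19223 - 34897005)*(-18) = -34877782*(-18) = 627800076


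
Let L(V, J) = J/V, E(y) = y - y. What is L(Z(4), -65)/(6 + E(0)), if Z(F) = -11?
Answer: 65/66 ≈ 0.98485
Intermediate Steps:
E(y) = 0
L(Z(4), -65)/(6 + E(0)) = (-65/(-11))/(6 + 0) = (-65*(-1/11))/6 = (⅙)*(65/11) = 65/66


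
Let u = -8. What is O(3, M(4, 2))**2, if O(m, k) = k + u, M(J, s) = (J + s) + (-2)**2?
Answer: 4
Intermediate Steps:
M(J, s) = 4 + J + s (M(J, s) = (J + s) + 4 = 4 + J + s)
O(m, k) = -8 + k (O(m, k) = k - 8 = -8 + k)
O(3, M(4, 2))**2 = (-8 + (4 + 4 + 2))**2 = (-8 + 10)**2 = 2**2 = 4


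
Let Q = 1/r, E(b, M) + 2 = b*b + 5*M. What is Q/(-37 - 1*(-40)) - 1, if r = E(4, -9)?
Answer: -94/93 ≈ -1.0108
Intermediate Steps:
E(b, M) = -2 + b**2 + 5*M (E(b, M) = -2 + (b*b + 5*M) = -2 + (b**2 + 5*M) = -2 + b**2 + 5*M)
r = -31 (r = -2 + 4**2 + 5*(-9) = -2 + 16 - 45 = -31)
Q = -1/31 (Q = 1/(-31) = -1/31 ≈ -0.032258)
Q/(-37 - 1*(-40)) - 1 = -1/31/(-37 - 1*(-40)) - 1 = -1/31/(-37 + 40) - 1 = -1/31/3 - 1 = (1/3)*(-1/31) - 1 = -1/93 - 1 = -94/93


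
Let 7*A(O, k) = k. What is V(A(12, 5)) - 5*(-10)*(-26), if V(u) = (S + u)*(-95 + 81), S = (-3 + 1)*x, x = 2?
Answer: -1254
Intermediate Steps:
A(O, k) = k/7
S = -4 (S = (-3 + 1)*2 = -2*2 = -4)
V(u) = 56 - 14*u (V(u) = (-4 + u)*(-95 + 81) = (-4 + u)*(-14) = 56 - 14*u)
V(A(12, 5)) - 5*(-10)*(-26) = (56 - 2*5) - 5*(-10)*(-26) = (56 - 14*5/7) - (-50)*(-26) = (56 - 10) - 1*1300 = 46 - 1300 = -1254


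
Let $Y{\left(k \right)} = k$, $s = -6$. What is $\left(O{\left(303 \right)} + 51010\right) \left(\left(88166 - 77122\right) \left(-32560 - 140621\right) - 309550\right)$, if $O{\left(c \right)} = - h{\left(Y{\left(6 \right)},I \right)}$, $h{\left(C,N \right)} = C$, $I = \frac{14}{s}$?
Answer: $-97566597896056$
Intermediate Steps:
$I = - \frac{7}{3}$ ($I = \frac{14}{-6} = 14 \left(- \frac{1}{6}\right) = - \frac{7}{3} \approx -2.3333$)
$O{\left(c \right)} = -6$ ($O{\left(c \right)} = \left(-1\right) 6 = -6$)
$\left(O{\left(303 \right)} + 51010\right) \left(\left(88166 - 77122\right) \left(-32560 - 140621\right) - 309550\right) = \left(-6 + 51010\right) \left(\left(88166 - 77122\right) \left(-32560 - 140621\right) - 309550\right) = 51004 \left(11044 \left(-173181\right) - 309550\right) = 51004 \left(-1912610964 - 309550\right) = 51004 \left(-1912920514\right) = -97566597896056$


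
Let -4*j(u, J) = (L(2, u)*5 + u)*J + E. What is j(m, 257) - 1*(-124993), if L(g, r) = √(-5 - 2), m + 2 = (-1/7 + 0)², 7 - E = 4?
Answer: 12261705/98 - 1285*I*√7/4 ≈ 1.2512e+5 - 849.95*I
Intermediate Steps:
E = 3 (E = 7 - 1*4 = 7 - 4 = 3)
m = -97/49 (m = -2 + (-1/7 + 0)² = -2 + (-1*⅐ + 0)² = -2 + (-⅐ + 0)² = -2 + (-⅐)² = -2 + 1/49 = -97/49 ≈ -1.9796)
L(g, r) = I*√7 (L(g, r) = √(-7) = I*√7)
j(u, J) = -¾ - J*(u + 5*I*√7)/4 (j(u, J) = -(((I*√7)*5 + u)*J + 3)/4 = -((5*I*√7 + u)*J + 3)/4 = -((u + 5*I*√7)*J + 3)/4 = -(J*(u + 5*I*√7) + 3)/4 = -(3 + J*(u + 5*I*√7))/4 = -¾ - J*(u + 5*I*√7)/4)
j(m, 257) - 1*(-124993) = (-¾ - ¼*257*(-97/49) - 5/4*I*257*√7) - 1*(-124993) = (-¾ + 24929/196 - 1285*I*√7/4) + 124993 = (12391/98 - 1285*I*√7/4) + 124993 = 12261705/98 - 1285*I*√7/4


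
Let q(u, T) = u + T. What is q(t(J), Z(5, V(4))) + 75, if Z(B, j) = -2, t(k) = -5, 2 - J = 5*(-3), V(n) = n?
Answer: 68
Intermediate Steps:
J = 17 (J = 2 - 5*(-3) = 2 - 1*(-15) = 2 + 15 = 17)
q(u, T) = T + u
q(t(J), Z(5, V(4))) + 75 = (-2 - 5) + 75 = -7 + 75 = 68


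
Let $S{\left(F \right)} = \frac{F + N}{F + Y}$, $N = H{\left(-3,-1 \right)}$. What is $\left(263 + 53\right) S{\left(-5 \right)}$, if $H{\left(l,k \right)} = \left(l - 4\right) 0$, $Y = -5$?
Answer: $158$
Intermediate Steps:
$H{\left(l,k \right)} = 0$ ($H{\left(l,k \right)} = \left(-4 + l\right) 0 = 0$)
$N = 0$
$S{\left(F \right)} = \frac{F}{-5 + F}$ ($S{\left(F \right)} = \frac{F + 0}{F - 5} = \frac{F}{-5 + F}$)
$\left(263 + 53\right) S{\left(-5 \right)} = \left(263 + 53\right) \left(- \frac{5}{-5 - 5}\right) = 316 \left(- \frac{5}{-10}\right) = 316 \left(\left(-5\right) \left(- \frac{1}{10}\right)\right) = 316 \cdot \frac{1}{2} = 158$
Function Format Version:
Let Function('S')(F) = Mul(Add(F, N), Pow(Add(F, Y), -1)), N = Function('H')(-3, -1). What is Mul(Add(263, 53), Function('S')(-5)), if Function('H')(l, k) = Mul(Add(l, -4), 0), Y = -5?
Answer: 158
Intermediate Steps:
Function('H')(l, k) = 0 (Function('H')(l, k) = Mul(Add(-4, l), 0) = 0)
N = 0
Function('S')(F) = Mul(F, Pow(Add(-5, F), -1)) (Function('S')(F) = Mul(Add(F, 0), Pow(Add(F, -5), -1)) = Mul(F, Pow(Add(-5, F), -1)))
Mul(Add(263, 53), Function('S')(-5)) = Mul(Add(263, 53), Mul(-5, Pow(Add(-5, -5), -1))) = Mul(316, Mul(-5, Pow(-10, -1))) = Mul(316, Mul(-5, Rational(-1, 10))) = Mul(316, Rational(1, 2)) = 158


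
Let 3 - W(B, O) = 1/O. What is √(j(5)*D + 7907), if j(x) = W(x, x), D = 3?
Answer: √197885/5 ≈ 88.969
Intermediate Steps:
W(B, O) = 3 - 1/O
j(x) = 3 - 1/x
√(j(5)*D + 7907) = √((3 - 1/5)*3 + 7907) = √((3 - 1*⅕)*3 + 7907) = √((3 - ⅕)*3 + 7907) = √((14/5)*3 + 7907) = √(42/5 + 7907) = √(39577/5) = √197885/5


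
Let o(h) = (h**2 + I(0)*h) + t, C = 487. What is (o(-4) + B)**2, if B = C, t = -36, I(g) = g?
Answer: 218089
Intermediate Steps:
B = 487
o(h) = -36 + h**2 (o(h) = (h**2 + 0*h) - 36 = (h**2 + 0) - 36 = h**2 - 36 = -36 + h**2)
(o(-4) + B)**2 = ((-36 + (-4)**2) + 487)**2 = ((-36 + 16) + 487)**2 = (-20 + 487)**2 = 467**2 = 218089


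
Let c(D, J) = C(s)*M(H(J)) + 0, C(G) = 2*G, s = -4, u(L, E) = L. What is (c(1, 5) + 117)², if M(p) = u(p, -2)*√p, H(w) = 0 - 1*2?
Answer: 13177 + 3744*I*√2 ≈ 13177.0 + 5294.8*I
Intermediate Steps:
H(w) = -2 (H(w) = 0 - 2 = -2)
M(p) = p^(3/2) (M(p) = p*√p = p^(3/2))
c(D, J) = 16*I*√2 (c(D, J) = (2*(-4))*(-2)^(3/2) + 0 = -(-16)*I*√2 + 0 = 16*I*√2 + 0 = 16*I*√2)
(c(1, 5) + 117)² = (16*I*√2 + 117)² = (117 + 16*I*√2)²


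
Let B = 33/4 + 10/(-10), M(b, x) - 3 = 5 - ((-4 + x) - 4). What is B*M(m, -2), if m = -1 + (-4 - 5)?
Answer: 261/2 ≈ 130.50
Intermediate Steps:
m = -10 (m = -1 - 9 = -10)
M(b, x) = 16 - x (M(b, x) = 3 + (5 - ((-4 + x) - 4)) = 3 + (5 - (-8 + x)) = 3 + (5 + (8 - x)) = 3 + (13 - x) = 16 - x)
B = 29/4 (B = 33*(1/4) + 10*(-1/10) = 33/4 - 1 = 29/4 ≈ 7.2500)
B*M(m, -2) = 29*(16 - 1*(-2))/4 = 29*(16 + 2)/4 = (29/4)*18 = 261/2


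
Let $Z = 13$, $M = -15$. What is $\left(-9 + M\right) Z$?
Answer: $-312$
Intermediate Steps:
$\left(-9 + M\right) Z = \left(-9 - 15\right) 13 = \left(-24\right) 13 = -312$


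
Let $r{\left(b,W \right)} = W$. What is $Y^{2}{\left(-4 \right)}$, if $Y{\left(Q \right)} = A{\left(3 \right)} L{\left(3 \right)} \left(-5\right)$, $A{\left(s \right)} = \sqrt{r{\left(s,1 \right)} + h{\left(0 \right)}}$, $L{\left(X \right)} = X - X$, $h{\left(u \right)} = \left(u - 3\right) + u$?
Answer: $0$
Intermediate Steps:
$h{\left(u \right)} = -3 + 2 u$ ($h{\left(u \right)} = \left(-3 + u\right) + u = -3 + 2 u$)
$L{\left(X \right)} = 0$
$A{\left(s \right)} = i \sqrt{2}$ ($A{\left(s \right)} = \sqrt{1 + \left(-3 + 2 \cdot 0\right)} = \sqrt{1 + \left(-3 + 0\right)} = \sqrt{1 - 3} = \sqrt{-2} = i \sqrt{2}$)
$Y{\left(Q \right)} = 0$ ($Y{\left(Q \right)} = i \sqrt{2} \cdot 0 \left(-5\right) = 0 \left(-5\right) = 0$)
$Y^{2}{\left(-4 \right)} = 0^{2} = 0$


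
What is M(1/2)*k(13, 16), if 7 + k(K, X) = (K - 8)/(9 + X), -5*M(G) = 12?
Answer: 408/25 ≈ 16.320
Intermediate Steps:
M(G) = -12/5 (M(G) = -1/5*12 = -12/5)
k(K, X) = -7 + (-8 + K)/(9 + X) (k(K, X) = -7 + (K - 8)/(9 + X) = -7 + (-8 + K)/(9 + X))
M(1/2)*k(13, 16) = -12*(-71 + 13 - 7*16)/(5*(9 + 16)) = -12*(-71 + 13 - 112)/(5*25) = -12*(-170)/125 = -12/5*(-34/5) = 408/25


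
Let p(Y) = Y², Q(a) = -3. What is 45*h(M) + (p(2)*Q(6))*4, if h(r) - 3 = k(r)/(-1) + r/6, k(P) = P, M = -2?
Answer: 162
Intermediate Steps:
h(r) = 3 - 5*r/6 (h(r) = 3 + (r/(-1) + r/6) = 3 + (r*(-1) + r*(⅙)) = 3 + (-r + r/6) = 3 - 5*r/6)
45*h(M) + (p(2)*Q(6))*4 = 45*(3 - ⅚*(-2)) + (2²*(-3))*4 = 45*(3 + 5/3) + (4*(-3))*4 = 45*(14/3) - 12*4 = 210 - 48 = 162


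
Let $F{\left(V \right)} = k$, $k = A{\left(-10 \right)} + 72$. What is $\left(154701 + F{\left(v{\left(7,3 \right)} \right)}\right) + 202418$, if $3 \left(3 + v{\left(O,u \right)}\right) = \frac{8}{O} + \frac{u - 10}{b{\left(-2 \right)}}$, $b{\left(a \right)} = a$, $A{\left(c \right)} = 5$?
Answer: $357196$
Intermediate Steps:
$v{\left(O,u \right)} = - \frac{4}{3} - \frac{u}{6} + \frac{8}{3 O}$ ($v{\left(O,u \right)} = -3 + \frac{\frac{8}{O} + \frac{u - 10}{-2}}{3} = -3 + \frac{\frac{8}{O} + \left(-10 + u\right) \left(- \frac{1}{2}\right)}{3} = -3 + \frac{\frac{8}{O} - \left(-5 + \frac{u}{2}\right)}{3} = -3 + \frac{5 + \frac{8}{O} - \frac{u}{2}}{3} = -3 + \left(\frac{5}{3} - \frac{u}{6} + \frac{8}{3 O}\right) = - \frac{4}{3} - \frac{u}{6} + \frac{8}{3 O}$)
$k = 77$ ($k = 5 + 72 = 77$)
$F{\left(V \right)} = 77$
$\left(154701 + F{\left(v{\left(7,3 \right)} \right)}\right) + 202418 = \left(154701 + 77\right) + 202418 = 154778 + 202418 = 357196$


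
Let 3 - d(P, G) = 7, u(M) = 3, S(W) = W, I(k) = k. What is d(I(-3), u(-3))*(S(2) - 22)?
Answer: 80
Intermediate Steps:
d(P, G) = -4 (d(P, G) = 3 - 1*7 = 3 - 7 = -4)
d(I(-3), u(-3))*(S(2) - 22) = -4*(2 - 22) = -4*(-20) = 80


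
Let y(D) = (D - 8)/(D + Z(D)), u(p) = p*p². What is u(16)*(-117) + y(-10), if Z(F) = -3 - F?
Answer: -479226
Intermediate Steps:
u(p) = p³
y(D) = 8/3 - D/3 (y(D) = (D - 8)/(D + (-3 - D)) = (-8 + D)/(-3) = (-8 + D)*(-⅓) = 8/3 - D/3)
u(16)*(-117) + y(-10) = 16³*(-117) + (8/3 - ⅓*(-10)) = 4096*(-117) + (8/3 + 10/3) = -479232 + 6 = -479226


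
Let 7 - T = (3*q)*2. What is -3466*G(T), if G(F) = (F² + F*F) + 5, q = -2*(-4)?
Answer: -11670022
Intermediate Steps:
q = 8
T = -41 (T = 7 - 3*8*2 = 7 - 24*2 = 7 - 1*48 = 7 - 48 = -41)
G(F) = 5 + 2*F² (G(F) = (F² + F²) + 5 = 2*F² + 5 = 5 + 2*F²)
-3466*G(T) = -3466*(5 + 2*(-41)²) = -3466*(5 + 2*1681) = -3466*(5 + 3362) = -3466*3367 = -11670022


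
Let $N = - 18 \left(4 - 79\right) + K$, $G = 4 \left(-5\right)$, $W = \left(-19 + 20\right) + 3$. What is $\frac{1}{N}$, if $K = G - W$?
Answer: $\frac{1}{1326} \approx 0.00075415$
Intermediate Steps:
$W = 4$ ($W = 1 + 3 = 4$)
$G = -20$
$K = -24$ ($K = -20 - 4 = -24$)
$N = 1326$ ($N = - 18 \left(4 - 79\right) - 24 = \left(-18\right) \left(-75\right) - 24 = 1350 - 24 = 1326$)
$\frac{1}{N} = \frac{1}{1326}$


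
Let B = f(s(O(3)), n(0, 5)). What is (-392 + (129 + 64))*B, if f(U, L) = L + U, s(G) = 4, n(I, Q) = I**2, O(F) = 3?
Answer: -796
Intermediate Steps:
B = 4 (B = 0**2 + 4 = 0 + 4 = 4)
(-392 + (129 + 64))*B = (-392 + (129 + 64))*4 = (-392 + 193)*4 = -199*4 = -796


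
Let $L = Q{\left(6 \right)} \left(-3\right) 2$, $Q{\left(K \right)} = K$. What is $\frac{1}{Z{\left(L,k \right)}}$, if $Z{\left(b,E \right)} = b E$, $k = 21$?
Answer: $- \frac{1}{756} \approx -0.0013228$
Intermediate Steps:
$L = -36$ ($L = 6 \left(-3\right) 2 = \left(-18\right) 2 = -36$)
$Z{\left(b,E \right)} = E b$
$\frac{1}{Z{\left(L,k \right)}} = \frac{1}{21 \left(-36\right)} = \frac{1}{-756} = - \frac{1}{756}$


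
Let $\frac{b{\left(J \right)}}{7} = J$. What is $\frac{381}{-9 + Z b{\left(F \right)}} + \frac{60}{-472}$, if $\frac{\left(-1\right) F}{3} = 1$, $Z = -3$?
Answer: $\frac{3679}{531} \approx 6.9284$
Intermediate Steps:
$F = -3$ ($F = \left(-3\right) 1 = -3$)
$b{\left(J \right)} = 7 J$
$\frac{381}{-9 + Z b{\left(F \right)}} + \frac{60}{-472} = \frac{381}{-9 - 3 \cdot 7 \left(-3\right)} + \frac{60}{-472} = \frac{381}{-9 - -63} + 60 \left(- \frac{1}{472}\right) = \frac{381}{-9 + 63} - \frac{15}{118} = \frac{381}{54} - \frac{15}{118} = 381 \cdot \frac{1}{54} - \frac{15}{118} = \frac{127}{18} - \frac{15}{118} = \frac{3679}{531}$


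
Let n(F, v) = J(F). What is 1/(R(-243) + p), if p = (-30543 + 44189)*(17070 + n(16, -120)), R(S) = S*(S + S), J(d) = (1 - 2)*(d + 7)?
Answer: 1/232741460 ≈ 4.2966e-9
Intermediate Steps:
J(d) = -7 - d (J(d) = -(7 + d) = -7 - d)
n(F, v) = -7 - F
R(S) = 2*S**2 (R(S) = S*(2*S) = 2*S**2)
p = 232623362 (p = (-30543 + 44189)*(17070 + (-7 - 1*16)) = 13646*(17070 + (-7 - 16)) = 13646*(17070 - 23) = 13646*17047 = 232623362)
1/(R(-243) + p) = 1/(2*(-243)**2 + 232623362) = 1/(2*59049 + 232623362) = 1/(118098 + 232623362) = 1/232741460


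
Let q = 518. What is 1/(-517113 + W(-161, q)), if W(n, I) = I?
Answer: -1/516595 ≈ -1.9358e-6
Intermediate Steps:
1/(-517113 + W(-161, q)) = 1/(-517113 + 518) = 1/(-516595) = -1/516595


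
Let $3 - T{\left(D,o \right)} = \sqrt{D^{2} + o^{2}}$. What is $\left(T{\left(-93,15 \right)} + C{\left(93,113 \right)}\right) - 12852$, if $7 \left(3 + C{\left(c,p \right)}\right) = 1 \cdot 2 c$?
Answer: $- \frac{89778}{7} - 3 \sqrt{986} \approx -12920.0$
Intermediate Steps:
$C{\left(c,p \right)} = -3 + \frac{2 c}{7}$ ($C{\left(c,p \right)} = -3 + \frac{1 \cdot 2 c}{7} = -3 + \frac{2 c}{7}$)
$T{\left(D,o \right)} = 3 - \sqrt{D^{2} + o^{2}}$
$\left(T{\left(-93,15 \right)} + C{\left(93,113 \right)}\right) - 12852 = \left(\left(3 - \sqrt{\left(-93\right)^{2} + 15^{2}}\right) + \left(-3 + \frac{2}{7} \cdot 93\right)\right) - 12852 = \left(\left(3 - \sqrt{8649 + 225}\right) + \left(-3 + \frac{186}{7}\right)\right) - 12852 = \left(\left(3 - \sqrt{8874}\right) + \frac{165}{7}\right) - 12852 = \left(\left(3 - 3 \sqrt{986}\right) + \frac{165}{7}\right) - 12852 = \left(\frac{186}{7} - 3 \sqrt{986}\right) - 12852 = - \frac{89778}{7} - 3 \sqrt{986}$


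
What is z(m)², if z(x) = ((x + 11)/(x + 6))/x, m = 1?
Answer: 144/49 ≈ 2.9388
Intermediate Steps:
z(x) = (11 + x)/(x*(6 + x)) (z(x) = ((11 + x)/(6 + x))/x = (11 + x)/(x*(6 + x)))
z(m)² = ((11 + 1)/(1*(6 + 1)))² = (1*12/7)² = (1*(⅐)*12)² = (12/7)² = 144/49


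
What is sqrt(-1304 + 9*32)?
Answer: 2*I*sqrt(254) ≈ 31.875*I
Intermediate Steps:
sqrt(-1304 + 9*32) = sqrt(-1304 + 288) = sqrt(-1016) = 2*I*sqrt(254)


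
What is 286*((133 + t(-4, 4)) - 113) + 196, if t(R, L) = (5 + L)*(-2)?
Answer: 768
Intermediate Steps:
t(R, L) = -10 - 2*L
286*((133 + t(-4, 4)) - 113) + 196 = 286*((133 + (-10 - 2*4)) - 113) + 196 = 286*((133 + (-10 - 8)) - 113) + 196 = 286*((133 - 18) - 113) + 196 = 286*(115 - 113) + 196 = 286*2 + 196 = 572 + 196 = 768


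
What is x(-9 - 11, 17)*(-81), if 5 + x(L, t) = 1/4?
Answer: 1539/4 ≈ 384.75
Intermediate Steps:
x(L, t) = -19/4 (x(L, t) = -5 + 1/4 = -5 + ¼ = -19/4)
x(-9 - 11, 17)*(-81) = -19/4*(-81) = 1539/4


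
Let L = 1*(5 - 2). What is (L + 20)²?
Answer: 529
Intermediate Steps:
L = 3 (L = 1*3 = 3)
(L + 20)² = (3 + 20)² = 23² = 529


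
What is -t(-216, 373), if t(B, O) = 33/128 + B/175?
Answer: 21873/22400 ≈ 0.97647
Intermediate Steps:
t(B, O) = 33/128 + B/175 (t(B, O) = 33*(1/128) + B*(1/175) = 33/128 + B/175)
-t(-216, 373) = -(33/128 + (1/175)*(-216)) = -(33/128 - 216/175) = -1*(-21873/22400) = 21873/22400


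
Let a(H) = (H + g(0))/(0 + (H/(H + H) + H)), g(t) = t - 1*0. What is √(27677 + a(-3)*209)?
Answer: √698195/5 ≈ 167.12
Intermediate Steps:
g(t) = t (g(t) = t + 0 = t)
a(H) = H/(½ + H) (a(H) = (H + 0)/(0 + (H/(H + H) + H)) = H/(0 + (H/((2*H)) + H)) = H/(0 + (H*(1/(2*H)) + H)) = H/(0 + (½ + H)) = H/(½ + H))
√(27677 + a(-3)*209) = √(27677 + (2*(-3)/(1 + 2*(-3)))*209) = √(27677 + (2*(-3)/(1 - 6))*209) = √(27677 + (2*(-3)/(-5))*209) = √(27677 + (2*(-3)*(-⅕))*209) = √(27677 + (6/5)*209) = √(27677 + 1254/5) = √(139639/5) = √698195/5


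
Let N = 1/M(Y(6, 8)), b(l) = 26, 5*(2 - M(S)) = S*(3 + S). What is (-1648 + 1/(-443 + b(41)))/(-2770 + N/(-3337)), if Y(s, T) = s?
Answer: 100902697676/169599552435 ≈ 0.59495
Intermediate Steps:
M(S) = 2 - S*(3 + S)/5
N = -5/44 (N = 1/(2 - 3/5*6 - 1/5*6**2) = 1/(2 - 18/5 - 1/5*36) = 1/(2 - 18/5 - 36/5) = 1/(-44/5) = -5/44 ≈ -0.11364)
(-1648 + 1/(-443 + b(41)))/(-2770 + N/(-3337)) = (-1648 + 1/(-443 + 26))/(-2770 - 5/44/(-3337)) = (-1648 + 1/(-417))/(-2770 - 5/44*(-1/3337)) = (-1648 - 1/417)/(-2770 + 5/146828) = -687217/(417*(-406713555/146828)) = -687217/417*(-146828/406713555) = 100902697676/169599552435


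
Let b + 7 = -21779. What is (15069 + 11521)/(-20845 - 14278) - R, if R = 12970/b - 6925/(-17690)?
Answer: -748797748685/1353620540382 ≈ -0.55318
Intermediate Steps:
b = -21786 (b = -7 - 21779 = -21786)
R = -7857125/38539434 (R = 12970/(-21786) - 6925/(-17690) = 12970*(-1/21786) - 6925*(-1/17690) = -6485/10893 + 1385/3538 = -7857125/38539434 ≈ -0.20387)
(15069 + 11521)/(-20845 - 14278) - R = (15069 + 11521)/(-20845 - 14278) - 1*(-7857125/38539434) = 26590/(-35123) + 7857125/38539434 = 26590*(-1/35123) + 7857125/38539434 = -26590/35123 + 7857125/38539434 = -748797748685/1353620540382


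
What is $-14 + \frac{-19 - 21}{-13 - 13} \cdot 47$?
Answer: $\frac{758}{13} \approx 58.308$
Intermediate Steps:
$-14 + \frac{-19 - 21}{-13 - 13} \cdot 47 = -14 + - \frac{40}{-26} \cdot 47 = -14 + \left(-40\right) \left(- \frac{1}{26}\right) 47 = -14 + \frac{20}{13} \cdot 47 = -14 + \frac{940}{13} = \frac{758}{13}$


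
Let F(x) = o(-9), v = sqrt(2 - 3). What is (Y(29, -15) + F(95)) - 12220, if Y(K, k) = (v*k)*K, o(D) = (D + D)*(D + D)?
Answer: -11896 - 435*I ≈ -11896.0 - 435.0*I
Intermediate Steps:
v = I (v = sqrt(-1) = I ≈ 1.0*I)
o(D) = 4*D**2 (o(D) = (2*D)*(2*D) = 4*D**2)
Y(K, k) = I*K*k (Y(K, k) = (I*k)*K = I*K*k)
F(x) = 324 (F(x) = 4*(-9)**2 = 4*81 = 324)
(Y(29, -15) + F(95)) - 12220 = (I*29*(-15) + 324) - 12220 = (-435*I + 324) - 12220 = (324 - 435*I) - 12220 = -11896 - 435*I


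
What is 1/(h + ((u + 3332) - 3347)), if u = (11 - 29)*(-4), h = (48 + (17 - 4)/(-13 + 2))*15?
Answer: 11/8352 ≈ 0.0013171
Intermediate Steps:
h = 7725/11 (h = (48 + 13/(-11))*15 = (48 + 13*(-1/11))*15 = (48 - 13/11)*15 = (515/11)*15 = 7725/11 ≈ 702.27)
u = 72 (u = -18*(-4) = 72)
1/(h + ((u + 3332) - 3347)) = 1/(7725/11 + ((72 + 3332) - 3347)) = 1/(7725/11 + (3404 - 3347)) = 1/(7725/11 + 57) = 1/(8352/11) = 11/8352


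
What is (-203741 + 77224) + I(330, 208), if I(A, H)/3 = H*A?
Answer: 79403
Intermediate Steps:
I(A, H) = 3*A*H (I(A, H) = 3*(H*A) = 3*(A*H) = 3*A*H)
(-203741 + 77224) + I(330, 208) = (-203741 + 77224) + 3*330*208 = -126517 + 205920 = 79403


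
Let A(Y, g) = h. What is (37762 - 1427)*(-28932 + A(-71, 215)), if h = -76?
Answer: -1054005680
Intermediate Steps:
A(Y, g) = -76
(37762 - 1427)*(-28932 + A(-71, 215)) = (37762 - 1427)*(-28932 - 76) = 36335*(-29008) = -1054005680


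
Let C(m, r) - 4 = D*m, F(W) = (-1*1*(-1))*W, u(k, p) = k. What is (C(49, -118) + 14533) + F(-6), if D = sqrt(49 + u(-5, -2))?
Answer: 14531 + 98*sqrt(11) ≈ 14856.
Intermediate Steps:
F(W) = W (F(W) = (-1*(-1))*W = 1*W = W)
D = 2*sqrt(11) (D = sqrt(49 - 5) = sqrt(44) = 2*sqrt(11) ≈ 6.6332)
C(m, r) = 4 + 2*m*sqrt(11) (C(m, r) = 4 + (2*sqrt(11))*m = 4 + 2*m*sqrt(11))
(C(49, -118) + 14533) + F(-6) = ((4 + 2*49*sqrt(11)) + 14533) - 6 = ((4 + 98*sqrt(11)) + 14533) - 6 = (14537 + 98*sqrt(11)) - 6 = 14531 + 98*sqrt(11)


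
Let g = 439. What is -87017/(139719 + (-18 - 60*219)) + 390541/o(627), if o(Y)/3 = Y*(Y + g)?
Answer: -41684843327/84591094302 ≈ -0.49278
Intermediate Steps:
o(Y) = 3*Y*(439 + Y) (o(Y) = 3*(Y*(Y + 439)) = 3*(Y*(439 + Y)) = 3*Y*(439 + Y))
-87017/(139719 + (-18 - 60*219)) + 390541/o(627) = -87017/(139719 + (-18 - 60*219)) + 390541/((3*627*(439 + 627))) = -87017/(139719 + (-18 - 13140)) + 390541/((3*627*1066)) = -87017/(139719 - 13158) + 390541/2005146 = -87017/126561 + 390541*(1/2005146) = -87017*1/126561 + 390541/2005146 = -87017/126561 + 390541/2005146 = -41684843327/84591094302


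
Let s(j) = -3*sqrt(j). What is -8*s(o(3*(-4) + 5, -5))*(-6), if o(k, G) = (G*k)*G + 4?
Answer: -432*I*sqrt(19) ≈ -1883.0*I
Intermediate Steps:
o(k, G) = 4 + k*G**2 (o(k, G) = k*G**2 + 4 = 4 + k*G**2)
-8*s(o(3*(-4) + 5, -5))*(-6) = -(-24)*sqrt(4 + (3*(-4) + 5)*(-5)**2)*(-6) = -(-24)*sqrt(4 + (-12 + 5)*25)*(-6) = -(-24)*sqrt(4 - 7*25)*(-6) = -(-24)*sqrt(4 - 175)*(-6) = -(-24)*sqrt(-171)*(-6) = -(-24)*3*I*sqrt(19)*(-6) = -(-72)*I*sqrt(19)*(-6) = (72*I*sqrt(19))*(-6) = -432*I*sqrt(19)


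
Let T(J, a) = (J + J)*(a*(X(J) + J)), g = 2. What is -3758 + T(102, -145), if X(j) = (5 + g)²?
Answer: -4470338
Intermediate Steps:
X(j) = 49 (X(j) = (5 + 2)² = 7² = 49)
T(J, a) = 2*J*a*(49 + J) (T(J, a) = (J + J)*(a*(49 + J)) = (2*J)*(a*(49 + J)) = 2*J*a*(49 + J))
-3758 + T(102, -145) = -3758 + 2*102*(-145)*(49 + 102) = -3758 + 2*102*(-145)*151 = -3758 - 4466580 = -4470338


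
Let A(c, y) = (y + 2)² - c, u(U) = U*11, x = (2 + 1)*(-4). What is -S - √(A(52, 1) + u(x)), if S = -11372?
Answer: 11372 - 5*I*√7 ≈ 11372.0 - 13.229*I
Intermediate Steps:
x = -12 (x = 3*(-4) = -12)
u(U) = 11*U
A(c, y) = (2 + y)² - c
-S - √(A(52, 1) + u(x)) = -1*(-11372) - √(((2 + 1)² - 1*52) + 11*(-12)) = 11372 - √((3² - 52) - 132) = 11372 - √((9 - 52) - 132) = 11372 - √(-43 - 132) = 11372 - √(-175) = 11372 - 5*I*√7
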